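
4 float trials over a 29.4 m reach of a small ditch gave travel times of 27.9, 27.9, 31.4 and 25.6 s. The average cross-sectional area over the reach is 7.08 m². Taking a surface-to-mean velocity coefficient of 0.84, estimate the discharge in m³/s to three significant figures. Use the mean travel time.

6.20 m³/s

t̄ = (27.9 + 27.9 + 31.4 + 25.6) / 4 = 28.2 s
v_surface = L / t̄ = 29.4 / 28.2 = 1.043 m/s
v_mean = 0.84 × 1.043 = 0.8757 m/s
Q = A × v_mean = 7.08 × 0.8757 = 6.200 m³/s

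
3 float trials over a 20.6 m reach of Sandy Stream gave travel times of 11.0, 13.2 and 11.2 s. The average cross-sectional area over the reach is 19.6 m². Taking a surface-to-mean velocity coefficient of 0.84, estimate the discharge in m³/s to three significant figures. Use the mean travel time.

28.7 m³/s

t̄ = (11.0 + 13.2 + 11.2) / 3 = 11.8 s
v_surface = L / t̄ = 20.6 / 11.8 = 1.746 m/s
v_mean = 0.84 × 1.746 = 1.466 m/s
Q = A × v_mean = 19.6 × 1.466 = 28.74 m³/s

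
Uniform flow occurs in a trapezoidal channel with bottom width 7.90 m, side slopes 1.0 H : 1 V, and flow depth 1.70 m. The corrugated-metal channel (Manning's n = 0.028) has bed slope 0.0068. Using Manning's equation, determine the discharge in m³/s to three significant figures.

A = (b + z·y)·y = (7.90 + 1.0×1.70)×1.70 = 16.32 m²
P = b + 2y√(1+z²) = 7.90 + 2×1.70×√(1+1.0²) = 12.71 m
R = A/P = 16.32/12.71 = 1.284 m
Q = (1/n)·A·R^(2/3)·S^(1/2) = (1/0.028) × 16.32 × 1.284^(2/3) × 0.0068^(1/2) = 56.79 m³/s

56.8 m³/s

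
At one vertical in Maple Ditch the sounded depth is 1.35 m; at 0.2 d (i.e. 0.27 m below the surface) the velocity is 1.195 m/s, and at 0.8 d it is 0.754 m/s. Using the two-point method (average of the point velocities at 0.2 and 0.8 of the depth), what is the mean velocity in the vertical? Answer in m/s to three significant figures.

0.975 m/s

v̄ = (1.195 + 0.754) / 2 = 0.9745 m/s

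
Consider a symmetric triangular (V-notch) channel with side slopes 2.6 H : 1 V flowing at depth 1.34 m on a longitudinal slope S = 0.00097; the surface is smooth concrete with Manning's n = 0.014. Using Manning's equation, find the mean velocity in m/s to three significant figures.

A = z·y² = 2.6×1.34² = 4.669 m²
P = 2y√(1+z²) = 2×1.34×√(1+2.6²) = 7.466 m
R = A/P = 4.669/7.466 = 0.6253 m
Q = (1/n)·A·R^(2/3)·S^(1/2) = (1/0.014) × 4.669 × 0.6253^(2/3) × 0.00097^(1/2) = 7.595 m³/s
V = Q/A = 7.595/4.669 = 1.627 m/s

1.63 m/s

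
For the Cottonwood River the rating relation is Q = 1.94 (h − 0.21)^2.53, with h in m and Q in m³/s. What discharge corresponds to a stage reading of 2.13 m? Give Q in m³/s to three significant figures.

10.1 m³/s

Q = 1.94 × (2.13 − 0.21)^2.53 = 1.94 × 1.92^2.53 = 10.11 m³/s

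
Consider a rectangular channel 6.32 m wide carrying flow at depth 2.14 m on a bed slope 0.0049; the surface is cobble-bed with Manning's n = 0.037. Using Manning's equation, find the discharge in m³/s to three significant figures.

A = b·y = 6.32 × 2.14 = 13.52 m²
P = b + 2y = 6.32 + 2×2.14 = 10.60 m
R = A/P = 13.52/10.60 = 1.276 m
Q = (1/n)·A·R^(2/3)·S^(1/2) = (1/0.037) × 13.52 × 1.276^(2/3) × 0.0049^(1/2) = 30.10 m³/s

30.1 m³/s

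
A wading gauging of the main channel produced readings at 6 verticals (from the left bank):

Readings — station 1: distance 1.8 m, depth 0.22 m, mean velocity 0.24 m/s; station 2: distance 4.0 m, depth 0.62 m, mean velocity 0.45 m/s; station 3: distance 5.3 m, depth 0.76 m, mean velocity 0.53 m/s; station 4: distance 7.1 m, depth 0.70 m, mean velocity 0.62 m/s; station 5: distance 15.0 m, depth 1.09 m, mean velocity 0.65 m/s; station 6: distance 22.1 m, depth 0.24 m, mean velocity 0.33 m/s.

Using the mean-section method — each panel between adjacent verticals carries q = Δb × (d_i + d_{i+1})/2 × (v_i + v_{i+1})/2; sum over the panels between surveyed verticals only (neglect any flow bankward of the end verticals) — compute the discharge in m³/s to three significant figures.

Panel 1-2: Δb = 2.2 m, d̄ = (0.22+0.62)/2 = 0.42, v̄ = (0.24+0.45)/2 = 0.345 → q = 2.2×0.42×0.345 = 0.3188 m³/s
Panel 2-3: Δb = 1.3 m, d̄ = (0.62+0.76)/2 = 0.69, v̄ = (0.45+0.53)/2 = 0.49 → q = 1.3×0.69×0.49 = 0.4395 m³/s
Panel 3-4: Δb = 1.8 m, d̄ = (0.76+0.70)/2 = 0.73, v̄ = (0.53+0.62)/2 = 0.575 → q = 1.8×0.73×0.575 = 0.7556 m³/s
Panel 4-5: Δb = 7.9 m, d̄ = (0.70+1.09)/2 = 0.895, v̄ = (0.62+0.65)/2 = 0.635 → q = 7.9×0.895×0.635 = 4.490 m³/s
Panel 5-6: Δb = 7.1 m, d̄ = (1.09+0.24)/2 = 0.665, v̄ = (0.65+0.33)/2 = 0.49 → q = 7.1×0.665×0.49 = 2.314 m³/s
Q = Σ q = 8.317 m³/s

8.32 m³/s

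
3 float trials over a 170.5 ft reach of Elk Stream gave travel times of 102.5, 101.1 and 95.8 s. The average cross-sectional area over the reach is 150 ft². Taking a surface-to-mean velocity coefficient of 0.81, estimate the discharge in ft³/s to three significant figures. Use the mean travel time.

t̄ = (102.5 + 101.1 + 95.8) / 3 = 99.8 s
v_surface = L / t̄ = 170.5 / 99.8 = 1.708 ft/s
v_mean = 0.81 × 1.708 = 1.384 ft/s
Q = A × v_mean = 150 × 1.384 = 207.6 ft³/s

208 ft³/s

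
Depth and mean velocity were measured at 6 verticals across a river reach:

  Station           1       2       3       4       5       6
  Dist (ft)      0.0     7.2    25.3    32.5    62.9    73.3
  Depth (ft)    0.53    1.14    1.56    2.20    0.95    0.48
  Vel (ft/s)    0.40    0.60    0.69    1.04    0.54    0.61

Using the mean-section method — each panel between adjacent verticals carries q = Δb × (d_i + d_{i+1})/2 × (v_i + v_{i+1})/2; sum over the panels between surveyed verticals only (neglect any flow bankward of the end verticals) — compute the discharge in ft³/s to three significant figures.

72.6 ft³/s

Panel 1-2: Δb = 7.2 ft, d̄ = (0.53+1.14)/2 = 0.835, v̄ = (0.40+0.60)/2 = 0.5 → q = 7.2×0.835×0.5 = 3.006 ft³/s
Panel 2-3: Δb = 18.1 ft, d̄ = (1.14+1.56)/2 = 1.35, v̄ = (0.60+0.69)/2 = 0.645 → q = 18.1×1.35×0.645 = 15.76 ft³/s
Panel 3-4: Δb = 7.2 ft, d̄ = (1.56+2.20)/2 = 1.88, v̄ = (0.69+1.04)/2 = 0.865 → q = 7.2×1.88×0.865 = 11.71 ft³/s
Panel 4-5: Δb = 30.4 ft, d̄ = (2.20+0.95)/2 = 1.575, v̄ = (1.04+0.54)/2 = 0.79 → q = 30.4×1.575×0.79 = 37.83 ft³/s
Panel 5-6: Δb = 10.4 ft, d̄ = (0.95+0.48)/2 = 0.715, v̄ = (0.54+0.61)/2 = 0.575 → q = 10.4×0.715×0.575 = 4.276 ft³/s
Q = Σ q = 72.58 ft³/s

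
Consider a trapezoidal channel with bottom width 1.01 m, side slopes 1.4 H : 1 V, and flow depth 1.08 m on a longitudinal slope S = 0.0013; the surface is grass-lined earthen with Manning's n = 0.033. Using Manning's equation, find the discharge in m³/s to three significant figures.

A = (b + z·y)·y = (1.01 + 1.4×1.08)×1.08 = 2.724 m²
P = b + 2y√(1+z²) = 1.01 + 2×1.08×√(1+1.4²) = 4.726 m
R = A/P = 2.724/4.726 = 0.5763 m
Q = (1/n)·A·R^(2/3)·S^(1/2) = (1/0.033) × 2.724 × 0.5763^(2/3) × 0.0013^(1/2) = 2.061 m³/s

2.06 m³/s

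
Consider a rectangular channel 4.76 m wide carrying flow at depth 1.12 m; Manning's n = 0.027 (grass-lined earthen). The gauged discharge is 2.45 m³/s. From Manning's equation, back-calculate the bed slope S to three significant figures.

0.000221

A = b·y = 4.76 × 1.12 = 5.331 m²
P = b + 2y = 4.76 + 2×1.12 = 7.000 m
R = A/P = 5.331/7.000 = 0.7616 m
S = (Q·n / (1·A·R^(2/3)))² = (2.45×0.027 / (1×5.331×0.8340))² = 0.0002214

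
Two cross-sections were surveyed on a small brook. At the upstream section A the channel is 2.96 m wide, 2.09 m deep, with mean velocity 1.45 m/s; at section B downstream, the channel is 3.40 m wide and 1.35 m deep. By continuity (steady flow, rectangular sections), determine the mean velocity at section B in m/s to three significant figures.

1.95 m/s

Q = A₁V₁ = (2.96×2.09) × 1.45 = 8.970 m³/s
A₂ = 3.40 × 1.35 = 4.590 m²
V₂ = Q/A₂ = 8.970/4.590 = 1.954 m/s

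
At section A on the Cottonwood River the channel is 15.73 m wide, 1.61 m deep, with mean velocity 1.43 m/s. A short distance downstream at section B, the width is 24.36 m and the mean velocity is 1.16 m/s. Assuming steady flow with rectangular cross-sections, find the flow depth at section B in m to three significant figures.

Q = A₁V₁ = (15.73×1.61) × 1.43 = 36.22 m³/s
d₂ = Q/(b₂ V₂) = 36.22/(24.36×1.16) = 1.282 m

1.28 m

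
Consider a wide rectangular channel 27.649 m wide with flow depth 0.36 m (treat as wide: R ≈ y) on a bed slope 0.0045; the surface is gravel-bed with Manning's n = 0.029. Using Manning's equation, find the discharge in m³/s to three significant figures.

A = b·y = 27.649 × 0.36 = 9.954 m²
Wide channel: R ≈ y = 0.36 m
Q = (1/n)·A·R^(2/3)·S^(1/2) = (1/0.029) × 9.954 × 0.3600^(2/3) × 0.0045^(1/2) = 11.65 m³/s

11.7 m³/s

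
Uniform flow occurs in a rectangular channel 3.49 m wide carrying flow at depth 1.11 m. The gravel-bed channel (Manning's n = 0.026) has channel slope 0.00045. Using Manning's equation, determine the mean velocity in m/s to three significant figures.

A = b·y = 3.49 × 1.11 = 3.874 m²
P = b + 2y = 3.49 + 2×1.11 = 5.710 m
R = A/P = 3.874/5.710 = 0.6784 m
Q = (1/n)·A·R^(2/3)·S^(1/2) = (1/0.026) × 3.874 × 0.6784^(2/3) × 0.00045^(1/2) = 2.440 m³/s
V = Q/A = 2.440/3.874 = 0.6300 m/s

0.630 m/s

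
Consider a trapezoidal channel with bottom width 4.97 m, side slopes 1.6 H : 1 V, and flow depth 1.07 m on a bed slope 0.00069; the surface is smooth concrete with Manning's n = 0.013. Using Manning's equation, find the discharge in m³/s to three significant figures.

A = (b + z·y)·y = (4.97 + 1.6×1.07)×1.07 = 7.150 m²
P = b + 2y√(1+z²) = 4.97 + 2×1.07×√(1+1.6²) = 9.008 m
R = A/P = 7.150/9.008 = 0.7937 m
Q = (1/n)·A·R^(2/3)·S^(1/2) = (1/0.013) × 7.150 × 0.7937^(2/3) × 0.00069^(1/2) = 12.38 m³/s

12.4 m³/s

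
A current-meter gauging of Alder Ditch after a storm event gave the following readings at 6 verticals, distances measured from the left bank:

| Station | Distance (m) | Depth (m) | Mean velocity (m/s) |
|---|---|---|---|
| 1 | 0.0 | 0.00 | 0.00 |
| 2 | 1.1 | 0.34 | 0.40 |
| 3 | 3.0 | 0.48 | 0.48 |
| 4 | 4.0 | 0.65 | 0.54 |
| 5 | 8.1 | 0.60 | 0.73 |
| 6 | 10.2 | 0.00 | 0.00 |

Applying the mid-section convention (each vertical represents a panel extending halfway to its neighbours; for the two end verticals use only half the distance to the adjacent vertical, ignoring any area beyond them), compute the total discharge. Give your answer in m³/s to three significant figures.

w_2 = (3.0 − 0.0)/2 = 1.5 m; q_2 = 0.40 × 0.34 × 1.5 = 0.2040 m³/s
w_3 = (4.0 − 1.1)/2 = 1.45 m; q_3 = 0.48 × 0.48 × 1.45 = 0.3341 m³/s
w_4 = (8.1 − 3.0)/2 = 2.55 m; q_4 = 0.54 × 0.65 × 2.55 = 0.8951 m³/s
w_5 = (10.2 − 4.0)/2 = 3.1 m; q_5 = 0.73 × 0.60 × 3.1 = 1.358 m³/s
Stations 1, 6 contribute zero (depth or velocity is 0).
Q = Σ qᵢ = 2.791 m³/s

2.79 m³/s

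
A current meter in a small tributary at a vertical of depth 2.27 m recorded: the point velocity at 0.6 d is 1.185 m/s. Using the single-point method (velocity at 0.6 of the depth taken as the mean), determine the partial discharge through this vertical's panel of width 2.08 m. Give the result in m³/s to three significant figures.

v̄ = v₀.₆ = 1.185 m/s
q = v̄ × d × w = 1.185 × 2.27 × 2.08 = 5.595 m³/s

5.60 m³/s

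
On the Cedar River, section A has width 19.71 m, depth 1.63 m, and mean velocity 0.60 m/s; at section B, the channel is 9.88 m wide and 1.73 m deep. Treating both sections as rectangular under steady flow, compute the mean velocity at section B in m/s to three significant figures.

1.13 m/s

Q = A₁V₁ = (19.71×1.63) × 0.60 = 19.28 m³/s
A₂ = 9.88 × 1.73 = 17.09 m²
V₂ = Q/A₂ = 19.28/17.09 = 1.128 m/s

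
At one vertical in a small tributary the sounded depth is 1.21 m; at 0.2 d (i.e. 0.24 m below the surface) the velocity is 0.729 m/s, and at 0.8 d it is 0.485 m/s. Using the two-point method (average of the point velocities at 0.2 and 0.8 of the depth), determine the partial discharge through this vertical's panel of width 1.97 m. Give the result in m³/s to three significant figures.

1.45 m³/s

v̄ = (0.729 + 0.485) / 2 = 0.6070 m/s
q = v̄ × d × w = 0.6070 × 1.21 × 1.97 = 1.447 m³/s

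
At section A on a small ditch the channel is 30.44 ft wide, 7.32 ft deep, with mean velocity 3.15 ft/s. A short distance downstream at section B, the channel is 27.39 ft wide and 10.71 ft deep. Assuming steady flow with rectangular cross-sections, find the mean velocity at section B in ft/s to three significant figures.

Q = A₁V₁ = (30.44×7.32) × 3.15 = 701.9 ft³/s
A₂ = 27.39 × 10.71 = 293.3 ft²
V₂ = Q/A₂ = 701.9/293.3 = 2.393 ft/s

2.39 ft/s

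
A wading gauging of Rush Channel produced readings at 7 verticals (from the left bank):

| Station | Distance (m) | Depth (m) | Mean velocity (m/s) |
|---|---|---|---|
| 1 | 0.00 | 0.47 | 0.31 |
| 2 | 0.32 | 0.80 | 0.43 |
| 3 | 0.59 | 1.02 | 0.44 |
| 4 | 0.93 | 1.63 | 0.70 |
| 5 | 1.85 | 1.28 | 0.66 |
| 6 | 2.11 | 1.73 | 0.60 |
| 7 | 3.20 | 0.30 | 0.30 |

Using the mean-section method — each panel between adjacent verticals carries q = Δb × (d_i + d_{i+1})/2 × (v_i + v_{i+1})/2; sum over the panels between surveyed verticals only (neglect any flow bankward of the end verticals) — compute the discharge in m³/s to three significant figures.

2.09 m³/s

Panel 1-2: Δb = 0.32 m, d̄ = (0.47+0.80)/2 = 0.635, v̄ = (0.31+0.43)/2 = 0.37 → q = 0.32×0.635×0.37 = 0.07518 m³/s
Panel 2-3: Δb = 0.27 m, d̄ = (0.80+1.02)/2 = 0.91, v̄ = (0.43+0.44)/2 = 0.435 → q = 0.27×0.91×0.435 = 0.1069 m³/s
Panel 3-4: Δb = 0.34 m, d̄ = (1.02+1.63)/2 = 1.325, v̄ = (0.44+0.70)/2 = 0.57 → q = 0.34×1.325×0.57 = 0.2568 m³/s
Panel 4-5: Δb = 0.92 m, d̄ = (1.63+1.28)/2 = 1.455, v̄ = (0.70+0.66)/2 = 0.68 → q = 0.92×1.455×0.68 = 0.9102 m³/s
Panel 5-6: Δb = 0.26 m, d̄ = (1.28+1.73)/2 = 1.505, v̄ = (0.66+0.60)/2 = 0.63 → q = 0.26×1.505×0.63 = 0.2465 m³/s
Panel 6-7: Δb = 1.09 m, d̄ = (1.73+0.30)/2 = 1.015, v̄ = (0.60+0.30)/2 = 0.45 → q = 1.09×1.015×0.45 = 0.4979 m³/s
Q = Σ q = 2.093 m³/s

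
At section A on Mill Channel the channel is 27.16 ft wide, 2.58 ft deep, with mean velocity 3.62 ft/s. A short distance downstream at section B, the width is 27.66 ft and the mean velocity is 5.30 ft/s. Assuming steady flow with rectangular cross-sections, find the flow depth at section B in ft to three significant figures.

Q = A₁V₁ = (27.16×2.58) × 3.62 = 253.7 ft³/s
d₂ = Q/(b₂ V₂) = 253.7/(27.66×5.30) = 1.730 ft

1.73 ft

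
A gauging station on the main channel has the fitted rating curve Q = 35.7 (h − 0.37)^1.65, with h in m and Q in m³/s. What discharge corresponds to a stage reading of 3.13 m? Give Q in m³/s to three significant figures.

Q = 35.7 × (3.13 − 0.37)^1.65 = 35.7 × 2.76^1.65 = 190.6 m³/s

191 m³/s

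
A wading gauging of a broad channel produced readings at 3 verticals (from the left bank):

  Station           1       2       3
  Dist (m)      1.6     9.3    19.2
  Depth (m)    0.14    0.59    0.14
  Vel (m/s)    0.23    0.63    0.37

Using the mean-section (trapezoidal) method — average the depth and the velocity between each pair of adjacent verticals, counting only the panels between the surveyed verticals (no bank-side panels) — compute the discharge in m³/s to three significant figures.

Panel 1-2: Δb = 7.7 m, d̄ = (0.14+0.59)/2 = 0.365, v̄ = (0.23+0.63)/2 = 0.43 → q = 7.7×0.365×0.43 = 1.209 m³/s
Panel 2-3: Δb = 9.9 m, d̄ = (0.59+0.14)/2 = 0.365, v̄ = (0.63+0.37)/2 = 0.5 → q = 9.9×0.365×0.5 = 1.807 m³/s
Q = Σ q = 3.015 m³/s

3.02 m³/s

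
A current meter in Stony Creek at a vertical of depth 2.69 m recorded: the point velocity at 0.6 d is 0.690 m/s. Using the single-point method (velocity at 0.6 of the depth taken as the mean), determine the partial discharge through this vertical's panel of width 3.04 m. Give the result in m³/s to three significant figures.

v̄ = v₀.₆ = 0.690 m/s
q = v̄ × d × w = 0.6900 × 2.69 × 3.04 = 5.643 m³/s

5.64 m³/s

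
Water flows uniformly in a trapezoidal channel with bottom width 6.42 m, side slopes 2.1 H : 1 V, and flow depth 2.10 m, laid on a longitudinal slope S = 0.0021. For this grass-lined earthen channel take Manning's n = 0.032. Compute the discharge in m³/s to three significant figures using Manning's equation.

A = (b + z·y)·y = (6.42 + 2.1×2.10)×2.10 = 22.74 m²
P = b + 2y√(1+z²) = 6.42 + 2×2.10×√(1+2.1²) = 16.19 m
R = A/P = 22.74/16.19 = 1.405 m
Q = (1/n)·A·R^(2/3)·S^(1/2) = (1/0.032) × 22.74 × 1.405^(2/3) × 0.0021^(1/2) = 40.85 m³/s

40.9 m³/s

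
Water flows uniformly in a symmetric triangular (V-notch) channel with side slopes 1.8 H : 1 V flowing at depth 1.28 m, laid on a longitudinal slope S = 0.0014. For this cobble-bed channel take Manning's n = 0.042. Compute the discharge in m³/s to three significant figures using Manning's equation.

1.78 m³/s

A = z·y² = 1.8×1.28² = 2.949 m²
P = 2y√(1+z²) = 2×1.28×√(1+1.8²) = 5.271 m
R = A/P = 2.949/5.271 = 0.5595 m
Q = (1/n)·A·R^(2/3)·S^(1/2) = (1/0.042) × 2.949 × 0.5595^(2/3) × 0.0014^(1/2) = 1.784 m³/s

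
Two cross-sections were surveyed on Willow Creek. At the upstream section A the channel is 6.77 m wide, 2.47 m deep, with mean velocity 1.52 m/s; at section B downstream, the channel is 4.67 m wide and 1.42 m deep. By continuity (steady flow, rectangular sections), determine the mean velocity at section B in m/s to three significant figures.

3.83 m/s

Q = A₁V₁ = (6.77×2.47) × 1.52 = 25.42 m³/s
A₂ = 4.67 × 1.42 = 6.631 m²
V₂ = Q/A₂ = 25.42/6.631 = 3.833 m/s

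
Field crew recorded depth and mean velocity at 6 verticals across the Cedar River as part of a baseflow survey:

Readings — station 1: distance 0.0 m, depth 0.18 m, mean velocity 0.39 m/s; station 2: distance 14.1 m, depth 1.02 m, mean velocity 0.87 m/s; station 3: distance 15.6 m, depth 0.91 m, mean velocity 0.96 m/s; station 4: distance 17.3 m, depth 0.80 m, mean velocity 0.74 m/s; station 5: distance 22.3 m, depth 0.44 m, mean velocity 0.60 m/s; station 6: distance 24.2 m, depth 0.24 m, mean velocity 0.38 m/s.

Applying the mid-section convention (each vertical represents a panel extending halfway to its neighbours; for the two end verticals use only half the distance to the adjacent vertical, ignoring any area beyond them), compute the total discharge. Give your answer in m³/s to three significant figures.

w_1 = (14.1 − 0.0)/2 = 7.05 m; q_1 = 0.39 × 0.18 × 7.05 = 0.4949 m³/s
w_2 = (15.6 − 0.0)/2 = 7.8 m; q_2 = 0.87 × 1.02 × 7.8 = 6.922 m³/s
w_3 = (17.3 − 14.1)/2 = 1.6 m; q_3 = 0.96 × 0.91 × 1.6 = 1.398 m³/s
w_4 = (22.3 − 15.6)/2 = 3.35 m; q_4 = 0.74 × 0.80 × 3.35 = 1.983 m³/s
w_5 = (24.2 − 17.3)/2 = 3.45 m; q_5 = 0.60 × 0.44 × 3.45 = 0.9108 m³/s
w_6 = (24.2 − 22.3)/2 = 0.95 m; q_6 = 0.38 × 0.24 × 0.95 = 0.08664 m³/s
Q = Σ qᵢ = 11.80 m³/s

11.8 m³/s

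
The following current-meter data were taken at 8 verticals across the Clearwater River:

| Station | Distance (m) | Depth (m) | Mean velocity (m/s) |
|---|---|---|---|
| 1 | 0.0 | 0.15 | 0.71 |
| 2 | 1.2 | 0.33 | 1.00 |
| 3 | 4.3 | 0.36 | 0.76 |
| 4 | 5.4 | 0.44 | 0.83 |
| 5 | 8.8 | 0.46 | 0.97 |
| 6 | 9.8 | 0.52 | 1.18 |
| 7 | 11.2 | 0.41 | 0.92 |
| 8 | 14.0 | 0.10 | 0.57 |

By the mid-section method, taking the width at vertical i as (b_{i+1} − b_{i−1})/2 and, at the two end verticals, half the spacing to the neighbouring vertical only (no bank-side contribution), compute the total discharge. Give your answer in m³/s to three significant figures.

w_1 = (1.2 − 0.0)/2 = 0.6 m; q_1 = 0.71 × 0.15 × 0.6 = 0.06390 m³/s
w_2 = (4.3 − 0.0)/2 = 2.15 m; q_2 = 1.00 × 0.33 × 2.15 = 0.7095 m³/s
w_3 = (5.4 − 1.2)/2 = 2.1 m; q_3 = 0.76 × 0.36 × 2.1 = 0.5746 m³/s
w_4 = (8.8 − 4.3)/2 = 2.25 m; q_4 = 0.83 × 0.44 × 2.25 = 0.8217 m³/s
w_5 = (9.8 − 5.4)/2 = 2.2 m; q_5 = 0.97 × 0.46 × 2.2 = 0.9816 m³/s
w_6 = (11.2 − 8.8)/2 = 1.2 m; q_6 = 1.18 × 0.52 × 1.2 = 0.7363 m³/s
w_7 = (14.0 − 9.8)/2 = 2.1 m; q_7 = 0.92 × 0.41 × 2.1 = 0.7921 m³/s
w_8 = (14.0 − 11.2)/2 = 1.4 m; q_8 = 0.57 × 0.10 × 1.4 = 0.07980 m³/s
Q = Σ qᵢ = 4.760 m³/s

4.76 m³/s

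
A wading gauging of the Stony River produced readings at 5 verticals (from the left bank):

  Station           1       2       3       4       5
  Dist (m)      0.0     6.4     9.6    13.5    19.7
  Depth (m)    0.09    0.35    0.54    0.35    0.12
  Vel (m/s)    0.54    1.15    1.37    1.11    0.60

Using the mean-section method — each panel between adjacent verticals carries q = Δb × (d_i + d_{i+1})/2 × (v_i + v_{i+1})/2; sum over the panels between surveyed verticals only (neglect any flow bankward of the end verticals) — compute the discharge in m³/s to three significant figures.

Panel 1-2: Δb = 6.4 m, d̄ = (0.09+0.35)/2 = 0.22, v̄ = (0.54+1.15)/2 = 0.845 → q = 6.4×0.22×0.845 = 1.190 m³/s
Panel 2-3: Δb = 3.2 m, d̄ = (0.35+0.54)/2 = 0.445, v̄ = (1.15+1.37)/2 = 1.26 → q = 3.2×0.445×1.26 = 1.794 m³/s
Panel 3-4: Δb = 3.9 m, d̄ = (0.54+0.35)/2 = 0.445, v̄ = (1.37+1.11)/2 = 1.24 → q = 3.9×0.445×1.24 = 2.152 m³/s
Panel 4-5: Δb = 6.2 m, d̄ = (0.35+0.12)/2 = 0.235, v̄ = (1.11+0.60)/2 = 0.855 → q = 6.2×0.235×0.855 = 1.246 m³/s
Q = Σ q = 6.382 m³/s

6.38 m³/s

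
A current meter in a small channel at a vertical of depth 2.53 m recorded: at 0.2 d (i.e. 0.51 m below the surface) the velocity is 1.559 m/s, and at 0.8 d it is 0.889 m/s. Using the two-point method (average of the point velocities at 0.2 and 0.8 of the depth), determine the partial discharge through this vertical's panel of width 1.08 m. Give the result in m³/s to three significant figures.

v̄ = (1.559 + 0.889) / 2 = 1.224 m/s
q = v̄ × d × w = 1.224 × 2.53 × 1.08 = 3.344 m³/s

3.34 m³/s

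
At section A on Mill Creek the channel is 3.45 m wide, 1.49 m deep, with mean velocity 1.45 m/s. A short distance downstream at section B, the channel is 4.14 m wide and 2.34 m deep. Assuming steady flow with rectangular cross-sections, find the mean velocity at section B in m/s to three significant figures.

0.769 m/s

Q = A₁V₁ = (3.45×1.49) × 1.45 = 7.454 m³/s
A₂ = 4.14 × 2.34 = 9.688 m²
V₂ = Q/A₂ = 7.454/9.688 = 0.7694 m/s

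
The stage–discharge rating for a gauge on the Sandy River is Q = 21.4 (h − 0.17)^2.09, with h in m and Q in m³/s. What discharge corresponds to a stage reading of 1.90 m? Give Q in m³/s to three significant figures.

67.3 m³/s

Q = 21.4 × (1.90 − 0.17)^2.09 = 21.4 × 1.73^2.09 = 67.29 m³/s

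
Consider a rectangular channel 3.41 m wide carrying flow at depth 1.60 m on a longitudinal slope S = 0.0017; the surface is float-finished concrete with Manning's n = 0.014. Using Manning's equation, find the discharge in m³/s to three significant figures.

A = b·y = 3.41 × 1.60 = 5.456 m²
P = b + 2y = 3.41 + 2×1.60 = 6.610 m
R = A/P = 5.456/6.610 = 0.8254 m
Q = (1/n)·A·R^(2/3)·S^(1/2) = (1/0.014) × 5.456 × 0.8254^(2/3) × 0.0017^(1/2) = 14.14 m³/s

14.1 m³/s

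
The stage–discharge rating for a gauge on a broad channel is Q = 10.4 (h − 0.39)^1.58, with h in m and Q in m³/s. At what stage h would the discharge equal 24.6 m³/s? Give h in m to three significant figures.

h − h₀ = (Q/C)^(1/b) = (24.6/10.4)^(1/1.58) = 1.724 m
h = 0.39 + 1.724 = 2.114 m

2.11 m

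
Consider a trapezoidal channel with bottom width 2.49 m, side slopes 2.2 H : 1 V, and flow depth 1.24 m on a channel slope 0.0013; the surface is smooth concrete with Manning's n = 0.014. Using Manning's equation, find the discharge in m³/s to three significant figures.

A = (b + z·y)·y = (2.49 + 2.2×1.24)×1.24 = 6.470 m²
P = b + 2y√(1+z²) = 2.49 + 2×1.24×√(1+2.2²) = 8.483 m
R = A/P = 6.470/8.483 = 0.7627 m
Q = (1/n)·A·R^(2/3)·S^(1/2) = (1/0.014) × 6.470 × 0.7627^(2/3) × 0.0013^(1/2) = 13.91 m³/s

13.9 m³/s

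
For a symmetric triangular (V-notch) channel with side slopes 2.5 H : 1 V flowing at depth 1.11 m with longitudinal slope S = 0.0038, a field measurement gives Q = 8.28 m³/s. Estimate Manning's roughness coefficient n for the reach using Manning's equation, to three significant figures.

A = z·y² = 2.5×1.11² = 3.080 m²
P = 2y√(1+z²) = 2×1.11×√(1+2.5²) = 5.978 m
R = A/P = 3.080/5.978 = 0.5153 m
n = (1/Q)·A·R^(2/3)·S^(1/2) = (1/8.28) × 3.080 × 0.6428 × 0.06164 = 0.01474

0.0147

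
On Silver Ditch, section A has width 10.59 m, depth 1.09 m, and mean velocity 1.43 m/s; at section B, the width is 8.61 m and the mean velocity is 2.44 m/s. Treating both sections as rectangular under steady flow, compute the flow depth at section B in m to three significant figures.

0.786 m

Q = A₁V₁ = (10.59×1.09) × 1.43 = 16.51 m³/s
d₂ = Q/(b₂ V₂) = 16.51/(8.61×2.44) = 0.7857 m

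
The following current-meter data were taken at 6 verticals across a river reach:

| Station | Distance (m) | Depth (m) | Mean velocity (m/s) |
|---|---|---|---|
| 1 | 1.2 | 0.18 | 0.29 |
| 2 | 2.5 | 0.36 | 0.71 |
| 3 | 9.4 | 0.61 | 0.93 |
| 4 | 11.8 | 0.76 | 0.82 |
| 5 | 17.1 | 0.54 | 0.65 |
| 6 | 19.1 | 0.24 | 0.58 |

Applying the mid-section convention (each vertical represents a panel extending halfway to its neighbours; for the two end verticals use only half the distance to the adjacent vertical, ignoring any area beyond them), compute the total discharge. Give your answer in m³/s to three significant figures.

7.54 m³/s

w_1 = (2.5 − 1.2)/2 = 0.65 m; q_1 = 0.29 × 0.18 × 0.65 = 0.03393 m³/s
w_2 = (9.4 − 1.2)/2 = 4.1 m; q_2 = 0.71 × 0.36 × 4.1 = 1.048 m³/s
w_3 = (11.8 − 2.5)/2 = 4.65 m; q_3 = 0.93 × 0.61 × 4.65 = 2.638 m³/s
w_4 = (17.1 − 9.4)/2 = 3.85 m; q_4 = 0.82 × 0.76 × 3.85 = 2.399 m³/s
w_5 = (19.1 − 11.8)/2 = 3.65 m; q_5 = 0.65 × 0.54 × 3.65 = 1.281 m³/s
w_6 = (19.1 − 17.1)/2 = 1 m; q_6 = 0.58 × 0.24 × 1 = 0.1392 m³/s
Q = Σ qᵢ = 7.540 m³/s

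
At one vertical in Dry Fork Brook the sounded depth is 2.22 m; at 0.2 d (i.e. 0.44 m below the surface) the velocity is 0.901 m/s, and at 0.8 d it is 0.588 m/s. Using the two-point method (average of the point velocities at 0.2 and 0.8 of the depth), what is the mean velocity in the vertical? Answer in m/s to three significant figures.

0.745 m/s

v̄ = (0.901 + 0.588) / 2 = 0.7445 m/s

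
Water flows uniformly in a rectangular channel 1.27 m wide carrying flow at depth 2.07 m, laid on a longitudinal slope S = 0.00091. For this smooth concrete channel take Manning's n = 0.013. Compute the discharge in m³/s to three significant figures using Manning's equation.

3.77 m³/s

A = b·y = 1.27 × 2.07 = 2.629 m²
P = b + 2y = 1.27 + 2×2.07 = 5.410 m
R = A/P = 2.629/5.410 = 0.4859 m
Q = (1/n)·A·R^(2/3)·S^(1/2) = (1/0.013) × 2.629 × 0.4859^(2/3) × 0.00091^(1/2) = 3.771 m³/s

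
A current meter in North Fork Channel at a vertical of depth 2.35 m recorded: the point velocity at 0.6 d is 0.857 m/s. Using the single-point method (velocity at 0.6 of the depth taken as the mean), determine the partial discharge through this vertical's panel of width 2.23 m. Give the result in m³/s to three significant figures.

4.49 m³/s

v̄ = v₀.₆ = 0.857 m/s
q = v̄ × d × w = 0.8570 × 2.35 × 2.23 = 4.491 m³/s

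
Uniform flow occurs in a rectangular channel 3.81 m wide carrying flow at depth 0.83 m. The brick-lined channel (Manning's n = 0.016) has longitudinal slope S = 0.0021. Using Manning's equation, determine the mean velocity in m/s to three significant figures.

A = b·y = 3.81 × 0.83 = 3.162 m²
P = b + 2y = 3.81 + 2×0.83 = 5.470 m
R = A/P = 3.162/5.470 = 0.5781 m
Q = (1/n)·A·R^(2/3)·S^(1/2) = (1/0.016) × 3.162 × 0.5781^(2/3) × 0.0021^(1/2) = 6.285 m³/s
V = Q/A = 6.285/3.162 = 1.988 m/s

1.99 m/s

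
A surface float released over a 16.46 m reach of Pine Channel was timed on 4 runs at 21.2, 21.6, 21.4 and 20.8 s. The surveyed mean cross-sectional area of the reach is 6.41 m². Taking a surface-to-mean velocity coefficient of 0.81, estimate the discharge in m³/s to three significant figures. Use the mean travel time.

4.02 m³/s

t̄ = (21.2 + 21.6 + 21.4 + 20.8) / 4 = 21.25 s
v_surface = L / t̄ = 16.46 / 21.25 = 0.7746 m/s
v_mean = 0.81 × 0.7746 = 0.6274 m/s
Q = A × v_mean = 6.41 × 0.6274 = 4.022 m³/s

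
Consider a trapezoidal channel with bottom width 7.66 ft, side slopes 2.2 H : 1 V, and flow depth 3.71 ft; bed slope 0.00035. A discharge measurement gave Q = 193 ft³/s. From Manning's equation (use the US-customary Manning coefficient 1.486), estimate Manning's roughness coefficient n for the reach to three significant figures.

0.0147

A = (b + z·y)·y = (7.66 + 2.2×3.71)×3.71 = 58.70 ft²
P = b + 2y√(1+z²) = 7.66 + 2×3.71×√(1+2.2²) = 25.59 ft
R = A/P = 58.70/25.59 = 2.294 ft
n = (1.486/Q)·A·R^(2/3)·S^(1/2) = (1.486/193) × 58.70 × 1.739 × 0.01871 = 0.01471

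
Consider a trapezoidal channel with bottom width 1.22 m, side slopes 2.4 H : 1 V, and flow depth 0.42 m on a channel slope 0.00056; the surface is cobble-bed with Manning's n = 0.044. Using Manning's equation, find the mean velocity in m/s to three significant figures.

A = (b + z·y)·y = (1.22 + 2.4×0.42)×0.42 = 0.9358 m²
P = b + 2y√(1+z²) = 1.22 + 2×0.42×√(1+2.4²) = 3.404 m
R = A/P = 0.9358/3.404 = 0.2749 m
Q = (1/n)·A·R^(2/3)·S^(1/2) = (1/0.044) × 0.9358 × 0.2749^(2/3) × 0.00056^(1/2) = 0.2128 m³/s
V = Q/A = 0.2128/0.9358 = 0.2274 m/s

0.227 m/s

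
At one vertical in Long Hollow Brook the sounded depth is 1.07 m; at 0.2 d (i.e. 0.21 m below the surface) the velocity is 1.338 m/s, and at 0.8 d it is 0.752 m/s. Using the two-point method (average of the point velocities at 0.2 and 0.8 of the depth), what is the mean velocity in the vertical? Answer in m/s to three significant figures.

v̄ = (1.338 + 0.752) / 2 = 1.045 m/s

1.05 m/s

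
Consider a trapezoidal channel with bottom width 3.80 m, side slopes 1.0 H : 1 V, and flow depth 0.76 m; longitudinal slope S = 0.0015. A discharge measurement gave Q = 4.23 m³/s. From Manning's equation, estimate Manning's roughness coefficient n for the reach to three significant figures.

A = (b + z·y)·y = (3.80 + 1.0×0.76)×0.76 = 3.466 m²
P = b + 2y√(1+z²) = 3.80 + 2×0.76×√(1+1.0²) = 5.950 m
R = A/P = 3.466/5.950 = 0.5825 m
n = (1/Q)·A·R^(2/3)·S^(1/2) = (1/4.23) × 3.466 × 0.6975 × 0.03873 = 0.02213

0.0221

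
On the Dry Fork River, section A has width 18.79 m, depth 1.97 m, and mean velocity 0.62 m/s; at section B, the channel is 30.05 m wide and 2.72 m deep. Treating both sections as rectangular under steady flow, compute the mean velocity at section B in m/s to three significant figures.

Q = A₁V₁ = (18.79×1.97) × 0.62 = 22.95 m³/s
A₂ = 30.05 × 2.72 = 81.74 m²
V₂ = Q/A₂ = 22.95/81.74 = 0.2808 m/s

0.281 m/s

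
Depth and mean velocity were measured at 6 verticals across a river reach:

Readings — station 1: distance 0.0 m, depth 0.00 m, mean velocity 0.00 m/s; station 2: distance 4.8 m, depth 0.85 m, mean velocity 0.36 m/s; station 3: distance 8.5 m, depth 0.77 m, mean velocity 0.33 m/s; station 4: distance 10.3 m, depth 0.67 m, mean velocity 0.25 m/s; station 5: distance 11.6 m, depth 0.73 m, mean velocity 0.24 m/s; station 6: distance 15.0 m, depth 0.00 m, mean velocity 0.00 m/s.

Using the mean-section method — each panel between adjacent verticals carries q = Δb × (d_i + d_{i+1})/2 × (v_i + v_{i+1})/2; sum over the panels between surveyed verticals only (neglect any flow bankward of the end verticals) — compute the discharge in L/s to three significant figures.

2150 L/s

Panel 1-2: Δb = 4.8 m, d̄ = (0.00+0.85)/2 = 0.425, v̄ = (0.00+0.36)/2 = 0.18 → q = 4.8×0.425×0.18 = 0.3672 m³/s
Panel 2-3: Δb = 3.7 m, d̄ = (0.85+0.77)/2 = 0.81, v̄ = (0.36+0.33)/2 = 0.345 → q = 3.7×0.81×0.345 = 1.034 m³/s
Panel 3-4: Δb = 1.8 m, d̄ = (0.77+0.67)/2 = 0.72, v̄ = (0.33+0.25)/2 = 0.29 → q = 1.8×0.72×0.29 = 0.3758 m³/s
Panel 4-5: Δb = 1.3 m, d̄ = (0.67+0.73)/2 = 0.7, v̄ = (0.25+0.24)/2 = 0.245 → q = 1.3×0.7×0.245 = 0.2230 m³/s
Panel 5-6: Δb = 3.4 m, d̄ = (0.73+0.00)/2 = 0.365, v̄ = (0.24+0.00)/2 = 0.12 → q = 3.4×0.365×0.12 = 0.1489 m³/s
Q = Σ q = 2.149 m³/s
= 2.149 × 1000 = 2149 L/s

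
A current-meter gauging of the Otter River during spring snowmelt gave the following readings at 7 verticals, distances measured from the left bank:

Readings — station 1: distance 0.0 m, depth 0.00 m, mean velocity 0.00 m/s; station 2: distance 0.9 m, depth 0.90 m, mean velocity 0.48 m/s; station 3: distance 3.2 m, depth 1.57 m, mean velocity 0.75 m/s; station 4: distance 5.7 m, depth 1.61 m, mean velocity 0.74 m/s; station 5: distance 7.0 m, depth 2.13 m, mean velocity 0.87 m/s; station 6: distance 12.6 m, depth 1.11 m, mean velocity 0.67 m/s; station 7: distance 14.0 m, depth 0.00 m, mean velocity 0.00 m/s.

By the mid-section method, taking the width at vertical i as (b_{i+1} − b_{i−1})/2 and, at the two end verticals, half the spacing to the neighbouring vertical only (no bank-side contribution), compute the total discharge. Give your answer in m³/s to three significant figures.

w_2 = (3.2 − 0.0)/2 = 1.6 m; q_2 = 0.48 × 0.90 × 1.6 = 0.6912 m³/s
w_3 = (5.7 − 0.9)/2 = 2.4 m; q_3 = 0.75 × 1.57 × 2.4 = 2.826 m³/s
w_4 = (7.0 − 3.2)/2 = 1.9 m; q_4 = 0.74 × 1.61 × 1.9 = 2.264 m³/s
w_5 = (12.6 − 5.7)/2 = 3.45 m; q_5 = 0.87 × 2.13 × 3.45 = 6.393 m³/s
w_6 = (14.0 − 7.0)/2 = 3.5 m; q_6 = 0.67 × 1.11 × 3.5 = 2.603 m³/s
Stations 1, 7 contribute zero (depth or velocity is 0).
Q = Σ qᵢ = 14.78 m³/s

14.8 m³/s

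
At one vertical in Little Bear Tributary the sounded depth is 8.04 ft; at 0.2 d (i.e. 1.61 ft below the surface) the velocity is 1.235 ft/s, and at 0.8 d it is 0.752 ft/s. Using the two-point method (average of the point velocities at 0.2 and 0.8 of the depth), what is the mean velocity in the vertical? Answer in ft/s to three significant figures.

0.994 ft/s

v̄ = (1.235 + 0.752) / 2 = 0.9935 ft/s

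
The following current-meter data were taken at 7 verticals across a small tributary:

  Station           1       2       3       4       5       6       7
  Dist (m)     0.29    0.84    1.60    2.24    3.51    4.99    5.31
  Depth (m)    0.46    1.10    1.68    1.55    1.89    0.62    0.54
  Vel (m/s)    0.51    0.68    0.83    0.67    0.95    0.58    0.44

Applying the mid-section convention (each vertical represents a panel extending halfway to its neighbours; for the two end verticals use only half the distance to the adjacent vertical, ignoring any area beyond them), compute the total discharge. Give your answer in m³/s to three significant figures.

5.35 m³/s

w_1 = (0.84 − 0.29)/2 = 0.275 m; q_1 = 0.51 × 0.46 × 0.275 = 0.06452 m³/s
w_2 = (1.60 − 0.29)/2 = 0.655 m; q_2 = 0.68 × 1.10 × 0.655 = 0.4899 m³/s
w_3 = (2.24 − 0.84)/2 = 0.7 m; q_3 = 0.83 × 1.68 × 0.7 = 0.9761 m³/s
w_4 = (3.51 − 1.60)/2 = 0.955 m; q_4 = 0.67 × 1.55 × 0.955 = 0.9918 m³/s
w_5 = (4.99 − 2.24)/2 = 1.375 m; q_5 = 0.95 × 1.89 × 1.375 = 2.469 m³/s
w_6 = (5.31 − 3.51)/2 = 0.9 m; q_6 = 0.58 × 0.62 × 0.9 = 0.3236 m³/s
w_7 = (5.31 − 4.99)/2 = 0.16 m; q_7 = 0.44 × 0.54 × 0.16 = 0.03802 m³/s
Q = Σ qᵢ = 5.353 m³/s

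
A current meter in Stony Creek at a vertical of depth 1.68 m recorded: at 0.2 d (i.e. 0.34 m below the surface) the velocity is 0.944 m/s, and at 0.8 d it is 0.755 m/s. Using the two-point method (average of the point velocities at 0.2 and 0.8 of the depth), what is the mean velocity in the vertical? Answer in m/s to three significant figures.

0.850 m/s

v̄ = (0.944 + 0.755) / 2 = 0.8495 m/s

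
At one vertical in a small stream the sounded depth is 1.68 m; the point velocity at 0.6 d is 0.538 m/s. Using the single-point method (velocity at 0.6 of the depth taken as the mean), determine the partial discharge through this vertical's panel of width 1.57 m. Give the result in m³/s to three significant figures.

1.42 m³/s

v̄ = v₀.₆ = 0.538 m/s
q = v̄ × d × w = 0.5380 × 1.68 × 1.57 = 1.419 m³/s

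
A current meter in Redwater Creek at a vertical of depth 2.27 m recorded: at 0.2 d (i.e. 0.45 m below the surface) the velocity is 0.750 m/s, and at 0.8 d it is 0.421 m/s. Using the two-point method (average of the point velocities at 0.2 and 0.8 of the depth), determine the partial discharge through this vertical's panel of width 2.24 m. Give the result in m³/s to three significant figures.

v̄ = (0.750 + 0.421) / 2 = 0.5855 m/s
q = v̄ × d × w = 0.5855 × 2.27 × 2.24 = 2.977 m³/s

2.98 m³/s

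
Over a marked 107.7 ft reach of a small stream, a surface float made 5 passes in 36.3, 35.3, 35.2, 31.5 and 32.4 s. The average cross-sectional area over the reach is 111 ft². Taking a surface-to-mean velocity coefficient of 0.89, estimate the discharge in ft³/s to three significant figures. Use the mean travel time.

t̄ = (36.3 + 35.3 + 35.2 + 31.5 + 32.4) / 5 = 34.14 s
v_surface = L / t̄ = 107.7 / 34.14 = 3.155 ft/s
v_mean = 0.89 × 3.155 = 2.808 ft/s
Q = A × v_mean = 111 × 2.808 = 311.6 ft³/s

312 ft³/s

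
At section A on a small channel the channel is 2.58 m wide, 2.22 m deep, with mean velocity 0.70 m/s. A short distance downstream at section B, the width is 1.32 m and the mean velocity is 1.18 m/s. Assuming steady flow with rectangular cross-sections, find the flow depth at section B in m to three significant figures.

Q = A₁V₁ = (2.58×2.22) × 0.70 = 4.009 m³/s
d₂ = Q/(b₂ V₂) = 4.009/(1.32×1.18) = 2.574 m

2.57 m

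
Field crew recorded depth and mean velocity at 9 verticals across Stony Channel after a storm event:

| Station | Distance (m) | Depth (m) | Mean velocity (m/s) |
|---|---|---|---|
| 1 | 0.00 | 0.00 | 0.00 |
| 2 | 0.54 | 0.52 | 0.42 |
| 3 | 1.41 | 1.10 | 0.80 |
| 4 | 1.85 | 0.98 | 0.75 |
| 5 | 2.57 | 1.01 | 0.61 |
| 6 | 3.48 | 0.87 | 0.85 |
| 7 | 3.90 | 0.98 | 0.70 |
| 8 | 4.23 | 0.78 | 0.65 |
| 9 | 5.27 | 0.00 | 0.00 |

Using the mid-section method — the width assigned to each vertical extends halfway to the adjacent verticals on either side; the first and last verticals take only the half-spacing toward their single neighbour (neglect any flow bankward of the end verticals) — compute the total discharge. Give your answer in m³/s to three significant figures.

2.76 m³/s

w_2 = (1.41 − 0.00)/2 = 0.705 m; q_2 = 0.42 × 0.52 × 0.705 = 0.1540 m³/s
w_3 = (1.85 − 0.54)/2 = 0.655 m; q_3 = 0.80 × 1.10 × 0.655 = 0.5764 m³/s
w_4 = (2.57 − 1.41)/2 = 0.58 m; q_4 = 0.75 × 0.98 × 0.58 = 0.4263 m³/s
w_5 = (3.48 − 1.85)/2 = 0.815 m; q_5 = 0.61 × 1.01 × 0.815 = 0.5021 m³/s
w_6 = (3.90 − 2.57)/2 = 0.665 m; q_6 = 0.85 × 0.87 × 0.665 = 0.4918 m³/s
w_7 = (4.23 − 3.48)/2 = 0.375 m; q_7 = 0.70 × 0.98 × 0.375 = 0.2573 m³/s
w_8 = (5.27 − 3.90)/2 = 0.685 m; q_8 = 0.65 × 0.78 × 0.685 = 0.3473 m³/s
Stations 1, 9 contribute zero (depth or velocity is 0).
Q = Σ qᵢ = 2.755 m³/s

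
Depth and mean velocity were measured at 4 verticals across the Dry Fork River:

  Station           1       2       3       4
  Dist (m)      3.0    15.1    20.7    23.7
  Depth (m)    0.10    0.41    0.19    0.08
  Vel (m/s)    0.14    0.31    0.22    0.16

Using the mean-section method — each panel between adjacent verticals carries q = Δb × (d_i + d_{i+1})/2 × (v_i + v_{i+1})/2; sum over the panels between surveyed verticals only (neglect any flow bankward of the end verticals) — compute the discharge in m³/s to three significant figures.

1.22 m³/s

Panel 1-2: Δb = 12.1 m, d̄ = (0.10+0.41)/2 = 0.255, v̄ = (0.14+0.31)/2 = 0.225 → q = 12.1×0.255×0.225 = 0.6942 m³/s
Panel 2-3: Δb = 5.6 m, d̄ = (0.41+0.19)/2 = 0.3, v̄ = (0.31+0.22)/2 = 0.265 → q = 5.6×0.3×0.265 = 0.4452 m³/s
Panel 3-4: Δb = 3 m, d̄ = (0.19+0.08)/2 = 0.135, v̄ = (0.22+0.16)/2 = 0.19 → q = 3×0.135×0.19 = 0.07695 m³/s
Q = Σ q = 1.216 m³/s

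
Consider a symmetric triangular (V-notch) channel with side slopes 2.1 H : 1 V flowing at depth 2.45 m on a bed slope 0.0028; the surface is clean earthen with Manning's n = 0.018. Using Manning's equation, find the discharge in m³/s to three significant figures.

A = z·y² = 2.1×2.45² = 12.61 m²
P = 2y√(1+z²) = 2×2.45×√(1+2.1²) = 11.40 m
R = A/P = 12.61/11.40 = 1.106 m
Q = (1/n)·A·R^(2/3)·S^(1/2) = (1/0.018) × 12.61 × 1.106^(2/3) × 0.0028^(1/2) = 39.63 m³/s

39.6 m³/s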